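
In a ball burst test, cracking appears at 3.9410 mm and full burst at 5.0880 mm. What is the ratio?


Formula: Ratio = crack / burst
Substituting: Ratio = 3.9410 / 5.0880
Result: 0.7746


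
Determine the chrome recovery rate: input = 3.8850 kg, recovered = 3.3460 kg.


Formula: Recovery = recovered / input * 100
Substituting: Recovery = 3.3460 / 3.8850 * 100
Result: 86.1261 %


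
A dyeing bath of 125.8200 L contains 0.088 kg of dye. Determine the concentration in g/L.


Formula: Conc = dye_mass(kg) / volume(L) * 1000
Substituting: Conc = 0.088 / 125.8200 * 1000
Result: 0.6994 g/L


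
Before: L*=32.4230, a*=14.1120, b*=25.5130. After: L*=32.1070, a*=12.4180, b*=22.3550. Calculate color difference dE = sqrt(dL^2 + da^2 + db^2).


dL = -0.3160, da = -1.6940, db = -3.1580
dE = sqrt((-0.3160)^2 + (-1.6940)^2 + (-3.1580)^2) = 3.5976


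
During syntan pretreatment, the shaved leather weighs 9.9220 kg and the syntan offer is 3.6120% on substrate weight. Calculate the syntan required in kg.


Formula: Syntan = substrate * pct / 100
Substituting: Syntan = 9.9220 * 3.6120 / 100
Result: 0.3584 kg


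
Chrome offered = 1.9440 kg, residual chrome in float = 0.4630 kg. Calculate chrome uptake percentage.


Formula: Uptake = (offered - residual) / offered * 100
Substituting: Uptake = (1.9440 - 0.4630) / 1.9440 * 100
Result: 76.1831 %


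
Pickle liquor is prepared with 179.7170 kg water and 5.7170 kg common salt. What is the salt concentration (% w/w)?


Formula: Conc = salt / (water + salt) * 100
Substituting: Conc = 5.7170 / (179.7170 + 5.7170) * 100
Result: 3.0830 %


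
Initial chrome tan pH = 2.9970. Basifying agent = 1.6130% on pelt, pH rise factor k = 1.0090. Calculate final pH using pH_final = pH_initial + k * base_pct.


Formula: pH_final = pH_initial + k * base_pct
Substituting: pH_final = 2.9970 + 1.0090 * 1.6130
Result: 4.6245


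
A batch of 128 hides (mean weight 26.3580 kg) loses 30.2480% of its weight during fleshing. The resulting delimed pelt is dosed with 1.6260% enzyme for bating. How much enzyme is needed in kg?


Total_raw = N * avg_wt = 128 * 26.3580 = 3373.8240 kg
Substrate = Total_raw * (1 - loss/100) = 3373.8240 * (1 - 30.2480/100) = 2353.3097 kg
Enzyme = Substrate * pct / 100 = 2353.3097 * 1.6260 / 100 = 38.2648 kg


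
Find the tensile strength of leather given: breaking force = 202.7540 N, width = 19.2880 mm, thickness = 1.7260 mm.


Formula: TS = force / (width * thickness)
Substituting: TS = 202.7540 / (19.2880 * 1.7260)
Result: 6.0903 N/mm^2


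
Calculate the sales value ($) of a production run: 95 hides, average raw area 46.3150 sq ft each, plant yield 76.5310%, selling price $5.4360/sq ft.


Raw_total = N * avg_area = 95 * 46.3150 = 4399.9250 sq ft
Finished = Raw_total * yield / 100 = 4399.9250 * 76.5310 / 100 = 3367.3066 sq ft
Value = Finished * price = 3367.3066 * 5.4360 = 18304.6787 $


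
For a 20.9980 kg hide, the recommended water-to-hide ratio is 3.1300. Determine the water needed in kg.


Formula: Water = hide_weight * ratio
Substituting: Water = 20.9980 * 3.1300
Result: 65.7237 kg


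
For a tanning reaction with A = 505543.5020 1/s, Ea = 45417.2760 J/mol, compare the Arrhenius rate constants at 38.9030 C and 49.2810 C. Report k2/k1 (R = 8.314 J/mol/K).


T1 = 38.9030 + 273.15 = 312.0530 K; T2 = 49.2810 + 273.15 = 322.4310 K
k1 = A * exp(-Ea/(R*T1)) = 505543.5020 * exp(-45417.2760/(8.314*312.0530)) = 0.0126204 1/s
k2 = A * exp(-Ea/(R*T2)) = 505543.5020 * exp(-45417.2760/(8.314*322.4310)) = 0.0221707 1/s
k2/k1 = 0.0221707 / 0.0126204 = 1.7567


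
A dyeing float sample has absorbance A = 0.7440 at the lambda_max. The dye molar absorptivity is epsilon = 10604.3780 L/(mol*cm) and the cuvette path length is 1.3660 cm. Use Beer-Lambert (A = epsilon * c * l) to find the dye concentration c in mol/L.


Formula: c = A / (epsilon * l)
Substituting: c = 0.7440 / (10604.3780 * 1.3660)
Result: 5.1361e-05 mol/L


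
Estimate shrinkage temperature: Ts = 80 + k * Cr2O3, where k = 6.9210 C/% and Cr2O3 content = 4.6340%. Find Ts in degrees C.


Formula: Ts = 80 + k * Cr2O3
Substituting: Ts = 80 + 6.9210 * 4.6340
Result: 112.0719 C


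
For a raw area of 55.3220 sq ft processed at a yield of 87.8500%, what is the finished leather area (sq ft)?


Formula: finished = raw * yield / 100
Substituting: finished = 55.3220 * 87.8500 / 100
Result: 48.6004 sq ft


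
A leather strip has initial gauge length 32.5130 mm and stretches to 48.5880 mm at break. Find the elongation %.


Formula: Elongation = (Lf - L0) / L0 * 100
Substituting: Elongation = (48.5880 - 32.5130) / 32.5130 * 100
Result: 49.4418 %


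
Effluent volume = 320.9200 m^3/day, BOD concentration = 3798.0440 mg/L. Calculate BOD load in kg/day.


Formula: BOD_load = volume * conc / 1000
Substituting: BOD_load = 320.9200 * 3798.0440 / 1000
Result: 1218.8683 kg/day


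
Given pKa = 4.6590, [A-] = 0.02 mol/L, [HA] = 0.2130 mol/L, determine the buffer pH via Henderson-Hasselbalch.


ratio = [A-] / [HA] = 0.02 / 0.2130 = 0.0938967
log10(ratio) = -1.0273
pH = pKa + log10(ratio) = 4.6590 - 1.0273 = 3.6317


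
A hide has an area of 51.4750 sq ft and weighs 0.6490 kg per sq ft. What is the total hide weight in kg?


Formula: Weight = area * weight_per_sqft
Substituting: Weight = 51.4750 * 0.6490
Result: 33.4073 kg


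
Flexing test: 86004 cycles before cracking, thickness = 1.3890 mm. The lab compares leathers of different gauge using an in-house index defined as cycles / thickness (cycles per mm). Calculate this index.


Formula: Index = cycles / thickness
Substituting: Index = 86004 / 1.3890
Result: 61917.9266 cycles/mm


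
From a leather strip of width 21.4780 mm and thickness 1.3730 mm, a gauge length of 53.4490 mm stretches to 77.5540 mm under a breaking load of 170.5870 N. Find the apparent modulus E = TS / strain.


TS = F / (w * t) = 170.5870 / (21.4780 * 1.3730) = 5.7847 N/mm^2
strain = (Lf - L0) / L0 = (77.5540 - 53.4490) / 53.4490 = 0.4510
E = TS / strain = 5.7847 / 0.4510 = 12.8267 N/mm^2


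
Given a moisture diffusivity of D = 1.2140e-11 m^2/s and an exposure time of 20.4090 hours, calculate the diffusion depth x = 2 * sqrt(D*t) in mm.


t = 20.4090 hr * 3600 = 73472.4000 s
D * t = 1.2140e-11 * 73472.4000 = 8.9195e-07
x = 2 * sqrt(D*t) = 2 * sqrt(8.9195e-07) = 0.00188887 m = 1.8889 mm


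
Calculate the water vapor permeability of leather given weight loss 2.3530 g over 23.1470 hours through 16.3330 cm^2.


Formula: WVP = loss / (area * time)
Substituting: WVP = 2.3530 / (16.3330 * 23.1470)
Result: 0.00622388 g/(cm^2*hr)


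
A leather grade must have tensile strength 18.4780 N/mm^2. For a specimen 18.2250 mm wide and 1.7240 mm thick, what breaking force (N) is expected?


Formula: F = TS * w * t
Substituting: F = 18.4780 * 18.2250 * 1.7240
Result: 580.5769 N


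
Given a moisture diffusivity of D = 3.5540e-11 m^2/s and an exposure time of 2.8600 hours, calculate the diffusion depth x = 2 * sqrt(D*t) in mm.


t = 2.8600 hr * 3600 = 10296.0000 s
D * t = 3.5540e-11 * 10296.0000 = 3.6592e-07
x = 2 * sqrt(D*t) = 2 * sqrt(3.6592e-07) = 0.00120983 m = 1.2098 mm


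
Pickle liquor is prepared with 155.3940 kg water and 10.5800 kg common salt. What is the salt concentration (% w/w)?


Formula: Conc = salt / (water + salt) * 100
Substituting: Conc = 10.5800 / (155.3940 + 10.5800) * 100
Result: 6.3745 %


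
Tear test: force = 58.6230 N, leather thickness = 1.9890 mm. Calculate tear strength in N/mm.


Formula: Tear strength = force / thickness
Substituting: Tear strength = 58.6230 / 1.9890
Result: 29.4736 N/mm


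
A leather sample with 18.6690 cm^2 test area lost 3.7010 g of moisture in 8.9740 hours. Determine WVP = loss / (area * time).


Formula: WVP = loss / (area * time)
Substituting: WVP = 3.7010 / (18.6690 * 8.9740)
Result: 0.0220908 g/(cm^2*hr)


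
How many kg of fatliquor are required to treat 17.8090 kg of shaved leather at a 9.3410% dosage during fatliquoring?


Formula: Fat = substrate * pct / 100
Substituting: Fat = 17.8090 * 9.3410 / 100
Result: 1.6635 kg


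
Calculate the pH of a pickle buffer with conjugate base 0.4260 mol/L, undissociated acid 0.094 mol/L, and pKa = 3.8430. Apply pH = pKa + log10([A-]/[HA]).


ratio = [A-] / [HA] = 0.4260 / 0.094 = 4.5319
log10(ratio) = 0.6563
pH = pKa + log10(ratio) = 3.8430 + 0.6563 = 4.4993


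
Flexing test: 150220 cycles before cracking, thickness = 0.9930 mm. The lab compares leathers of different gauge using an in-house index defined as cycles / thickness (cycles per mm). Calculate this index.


Formula: Index = cycles / thickness
Substituting: Index = 150220 / 0.9930
Result: 151278.9527 cycles/mm


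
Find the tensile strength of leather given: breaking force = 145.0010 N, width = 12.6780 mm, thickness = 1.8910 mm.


Formula: TS = force / (width * thickness)
Substituting: TS = 145.0010 / (12.6780 * 1.8910)
Result: 6.0482 N/mm^2


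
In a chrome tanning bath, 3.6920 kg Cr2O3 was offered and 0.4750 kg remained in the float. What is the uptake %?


Formula: Uptake = (offered - residual) / offered * 100
Substituting: Uptake = (3.6920 - 0.4750) / 3.6920 * 100
Result: 87.1343 %


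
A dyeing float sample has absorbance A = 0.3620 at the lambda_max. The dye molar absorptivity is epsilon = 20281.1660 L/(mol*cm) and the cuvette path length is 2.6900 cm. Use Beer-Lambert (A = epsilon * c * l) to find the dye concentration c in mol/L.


Formula: c = A / (epsilon * l)
Substituting: c = 0.3620 / (20281.1660 * 2.6900)
Result: 6.6353e-06 mol/L


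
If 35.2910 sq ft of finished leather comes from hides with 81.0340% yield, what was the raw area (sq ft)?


Formula: raw = finished * 100 / yield
Substituting: raw = 35.2910 * 100 / 81.0340
Result: 43.5509 sq ft


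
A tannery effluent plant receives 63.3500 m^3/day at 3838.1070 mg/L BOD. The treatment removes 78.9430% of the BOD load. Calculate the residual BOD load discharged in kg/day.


Load_in = volume * conc / 1000 = 63.3500 * 3838.1070 / 1000 = 243.1441 kg/day
Removed = Load_in * eff / 100 = 243.1441 * 78.9430 / 100 = 191.9452 kg/day
Load_out = Load_in - Removed = 243.1441 - 191.9452 = 51.1988 kg/day


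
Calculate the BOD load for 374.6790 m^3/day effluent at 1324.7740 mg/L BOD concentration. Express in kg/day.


Formula: BOD_load = volume * conc / 1000
Substituting: BOD_load = 374.6790 * 1324.7740 / 1000
Result: 496.3650 kg/day


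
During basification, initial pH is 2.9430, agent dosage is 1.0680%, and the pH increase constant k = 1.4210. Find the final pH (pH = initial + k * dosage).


Formula: pH_final = pH_initial + k * base_pct
Substituting: pH_final = 2.9430 + 1.4210 * 1.0680
Result: 4.4606


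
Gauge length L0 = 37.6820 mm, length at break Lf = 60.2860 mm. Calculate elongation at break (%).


Formula: Elongation = (Lf - L0) / L0 * 100
Substituting: Elongation = (60.2860 - 37.6820) / 37.6820 * 100
Result: 59.9862 %


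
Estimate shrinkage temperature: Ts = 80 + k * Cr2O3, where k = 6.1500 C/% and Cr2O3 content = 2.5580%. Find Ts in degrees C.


Formula: Ts = 80 + k * Cr2O3
Substituting: Ts = 80 + 6.1500 * 2.5580
Result: 95.7317 C


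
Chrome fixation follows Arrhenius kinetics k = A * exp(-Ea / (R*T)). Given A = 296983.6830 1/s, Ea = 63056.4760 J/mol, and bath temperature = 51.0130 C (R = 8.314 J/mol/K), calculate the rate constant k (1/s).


T_K = T_C + 273.15 = 51.0130 + 273.15 = 324.1630 K
exponent = -Ea / (R * T_K) = -63056.4760 / (8.314 * 324.1630) = -23.3968
k = A * exp(exponent) = 296983.6830 * exp(-23.3968) = 2.0494e-05 1/s


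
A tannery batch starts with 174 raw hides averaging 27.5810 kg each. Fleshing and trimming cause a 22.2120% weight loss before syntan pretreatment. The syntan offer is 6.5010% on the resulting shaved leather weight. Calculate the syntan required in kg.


Total_raw = N * avg_wt = 174 * 27.5810 = 4799.0940 kg
Substrate = Total_raw * (1 - loss/100) = 4799.0940 * (1 - 22.2120/100) = 3733.1192 kg
Syntan = Substrate * pct / 100 = 3733.1192 * 6.5010 / 100 = 242.6901 kg


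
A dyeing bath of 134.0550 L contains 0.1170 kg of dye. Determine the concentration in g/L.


Formula: Conc = dye_mass(kg) / volume(L) * 1000
Substituting: Conc = 0.1170 / 134.0550 * 1000
Result: 0.8728 g/L


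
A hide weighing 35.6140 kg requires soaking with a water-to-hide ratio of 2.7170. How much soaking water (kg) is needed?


Formula: Water = hide_weight * ratio
Substituting: Water = 35.6140 * 2.7170
Result: 96.7632 kg


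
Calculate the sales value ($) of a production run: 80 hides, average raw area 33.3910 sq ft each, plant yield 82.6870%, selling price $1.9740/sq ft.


Raw_total = N * avg_area = 80 * 33.3910 = 2671.2800 sq ft
Finished = Raw_total * yield / 100 = 2671.2800 * 82.6870 / 100 = 2208.8013 sq ft
Value = Finished * price = 2208.8013 * 1.9740 = 4360.1738 $


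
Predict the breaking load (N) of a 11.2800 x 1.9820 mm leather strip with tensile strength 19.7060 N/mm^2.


Formula: F = TS * w * t
Substituting: F = 19.7060 * 11.2800 * 1.9820
Result: 440.5663 N


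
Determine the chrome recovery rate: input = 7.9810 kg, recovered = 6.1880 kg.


Formula: Recovery = recovered / input * 100
Substituting: Recovery = 6.1880 / 7.9810 * 100
Result: 77.5341 %


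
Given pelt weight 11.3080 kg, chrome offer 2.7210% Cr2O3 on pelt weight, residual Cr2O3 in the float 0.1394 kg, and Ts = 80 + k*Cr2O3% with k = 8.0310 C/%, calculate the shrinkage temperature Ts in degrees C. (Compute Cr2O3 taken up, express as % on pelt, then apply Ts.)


Offered = pelt * offer_pct / 100 = 11.3080 * 2.7210 / 100 = 0.3077 kg
Uptake = offered - residual = 0.3077 - 0.1394 = 0.1683 kg
Cr2O3% on pelt = uptake / pelt * 100 = 0.1683 / 11.3080 * 100 = 1.4882 %
Ts = 80 + k * Cr2O3% = 80 + 8.0310 * 1.4882 = 91.9521 C


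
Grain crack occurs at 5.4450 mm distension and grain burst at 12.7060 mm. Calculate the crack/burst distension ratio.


Formula: Ratio = crack / burst
Substituting: Ratio = 5.4450 / 12.7060
Result: 0.4285


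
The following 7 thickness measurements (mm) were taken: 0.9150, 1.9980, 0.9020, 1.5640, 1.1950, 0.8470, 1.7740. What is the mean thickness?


Formula: Average = sum / n
Substituting: Average = 9.1950 / 7
Result: 1.3136 mm


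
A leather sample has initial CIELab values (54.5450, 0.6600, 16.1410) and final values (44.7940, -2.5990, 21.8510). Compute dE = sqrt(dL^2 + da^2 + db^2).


dL = -9.7510, da = -3.2590, db = 5.7100
dE = sqrt((-9.7510)^2 + (-3.2590)^2 + 5.7100^2) = 11.7604


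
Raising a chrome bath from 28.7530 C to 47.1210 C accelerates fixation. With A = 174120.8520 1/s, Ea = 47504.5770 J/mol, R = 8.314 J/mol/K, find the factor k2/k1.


T1 = 28.7530 + 273.15 = 301.9030 K; T2 = 47.1210 + 273.15 = 320.2710 K
k1 = A * exp(-Ea/(R*T1)) = 174120.8520 * exp(-47504.5770/(8.314*301.9030)) = 0.00105053 1/s
k2 = A * exp(-Ea/(R*T2)) = 174120.8520 * exp(-47504.5770/(8.314*320.2710)) = 0.00311033 1/s
k2/k1 = 0.00311033 / 0.00105053 = 2.9607


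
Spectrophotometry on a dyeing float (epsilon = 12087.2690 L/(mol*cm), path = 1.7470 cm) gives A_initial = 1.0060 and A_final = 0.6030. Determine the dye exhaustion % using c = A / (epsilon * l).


c_initial = A_i / (epsilon * l) = 1.0060 / (12087.2690 * 1.7470) = 4.7641e-05 mol/L
c_final = A_f / (epsilon * l) = 0.6030 / (12087.2690 * 1.7470) = 2.8556e-05 mol/L
Exhaustion = (c_initial - c_final) / c_initial * 100 = (4.7641e-05 - 2.8556e-05) / 4.7641e-05 * 100 = 40.0596 %


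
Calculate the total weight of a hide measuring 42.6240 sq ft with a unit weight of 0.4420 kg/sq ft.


Formula: Weight = area * weight_per_sqft
Substituting: Weight = 42.6240 * 0.4420
Result: 18.8398 kg


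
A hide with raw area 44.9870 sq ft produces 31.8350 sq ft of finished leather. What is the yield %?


Formula: Yield = finished / raw * 100
Substituting: Yield = 31.8350 / 44.9870 * 100
Result: 70.7649 %


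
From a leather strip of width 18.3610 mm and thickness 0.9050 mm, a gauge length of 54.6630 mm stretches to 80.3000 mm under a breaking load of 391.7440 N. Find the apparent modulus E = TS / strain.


TS = F / (w * t) = 391.7440 / (18.3610 * 0.9050) = 23.5753 N/mm^2
strain = (Lf - L0) / L0 = (80.3000 - 54.6630) / 54.6630 = 0.4690
E = TS / strain = 23.5753 / 0.4690 = 50.2671 N/mm^2


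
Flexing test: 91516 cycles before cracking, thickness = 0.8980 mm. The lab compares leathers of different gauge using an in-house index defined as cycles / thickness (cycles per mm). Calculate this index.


Formula: Index = cycles / thickness
Substituting: Index = 91516 / 0.8980
Result: 101910.9131 cycles/mm


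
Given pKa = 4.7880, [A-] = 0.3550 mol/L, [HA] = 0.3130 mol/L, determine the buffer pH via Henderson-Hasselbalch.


ratio = [A-] / [HA] = 0.3550 / 0.3130 = 1.1342
log10(ratio) = 0.054684
pH = pKa + log10(ratio) = 4.7880 + 0.054684 = 4.8427


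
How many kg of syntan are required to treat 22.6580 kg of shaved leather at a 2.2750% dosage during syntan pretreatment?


Formula: Syntan = substrate * pct / 100
Substituting: Syntan = 22.6580 * 2.2750 / 100
Result: 0.5155 kg


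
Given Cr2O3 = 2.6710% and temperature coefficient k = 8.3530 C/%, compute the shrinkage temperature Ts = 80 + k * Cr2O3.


Formula: Ts = 80 + k * Cr2O3
Substituting: Ts = 80 + 8.3530 * 2.6710
Result: 102.3109 C


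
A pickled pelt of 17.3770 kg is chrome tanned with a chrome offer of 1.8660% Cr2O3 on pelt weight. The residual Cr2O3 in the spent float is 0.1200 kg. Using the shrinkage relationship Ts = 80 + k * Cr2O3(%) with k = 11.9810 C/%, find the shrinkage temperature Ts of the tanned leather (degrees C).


Offered = pelt * offer_pct / 100 = 17.3770 * 1.8660 / 100 = 0.3243 kg
Uptake = offered - residual = 0.3243 - 0.1200 = 0.2043 kg
Cr2O3% on pelt = uptake / pelt * 100 = 0.2043 / 17.3770 * 100 = 1.1754 %
Ts = 80 + k * Cr2O3% = 80 + 11.9810 * 1.1754 = 94.0829 C


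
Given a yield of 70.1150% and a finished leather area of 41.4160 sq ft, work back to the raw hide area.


Formula: raw = finished * 100 / yield
Substituting: raw = 41.4160 * 100 / 70.1150
Result: 59.0687 sq ft


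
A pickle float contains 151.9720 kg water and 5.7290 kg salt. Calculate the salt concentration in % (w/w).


Formula: Conc = salt / (water + salt) * 100
Substituting: Conc = 5.7290 / (151.9720 + 5.7290) * 100
Result: 3.6328 %


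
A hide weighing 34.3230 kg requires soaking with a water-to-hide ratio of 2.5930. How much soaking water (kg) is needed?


Formula: Water = hide_weight * ratio
Substituting: Water = 34.3230 * 2.5930
Result: 88.9995 kg


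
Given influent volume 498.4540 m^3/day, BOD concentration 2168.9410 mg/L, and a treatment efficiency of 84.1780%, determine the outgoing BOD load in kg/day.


Load_in = volume * conc / 1000 = 498.4540 * 2168.9410 / 1000 = 1081.1173 kg/day
Removed = Load_in * eff / 100 = 1081.1173 * 84.1780 / 100 = 910.0629 kg/day
Load_out = Load_in - Removed = 1081.1173 - 910.0629 = 171.0544 kg/day


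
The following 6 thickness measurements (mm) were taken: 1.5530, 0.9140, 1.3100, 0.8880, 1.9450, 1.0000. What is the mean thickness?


Formula: Average = sum / n
Substituting: Average = 7.6100 / 6
Result: 1.2683 mm


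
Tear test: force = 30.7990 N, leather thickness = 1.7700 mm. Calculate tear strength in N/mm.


Formula: Tear strength = force / thickness
Substituting: Tear strength = 30.7990 / 1.7700
Result: 17.4006 N/mm


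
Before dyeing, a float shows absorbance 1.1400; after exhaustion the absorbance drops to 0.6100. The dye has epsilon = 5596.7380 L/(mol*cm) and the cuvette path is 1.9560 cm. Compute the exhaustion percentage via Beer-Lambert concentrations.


c_initial = A_i / (epsilon * l) = 1.1400 / (5596.7380 * 1.9560) = 1.0414e-04 mol/L
c_final = A_f / (epsilon * l) = 0.6100 / (5596.7380 * 1.9560) = 5.5722e-05 mol/L
Exhaustion = (c_initial - c_final) / c_initial * 100 = (1.0414e-04 - 5.5722e-05) / 1.0414e-04 * 100 = 46.4912 %


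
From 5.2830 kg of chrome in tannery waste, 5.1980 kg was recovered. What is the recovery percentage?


Formula: Recovery = recovered / input * 100
Substituting: Recovery = 5.1980 / 5.2830 * 100
Result: 98.3911 %


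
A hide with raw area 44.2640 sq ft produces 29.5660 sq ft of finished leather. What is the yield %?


Formula: Yield = finished / raw * 100
Substituting: Yield = 29.5660 / 44.2640 * 100
Result: 66.7947 %


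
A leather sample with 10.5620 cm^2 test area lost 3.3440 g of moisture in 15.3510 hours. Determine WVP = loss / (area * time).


Formula: WVP = loss / (area * time)
Substituting: WVP = 3.3440 / (10.5620 * 15.3510)
Result: 0.0206245 g/(cm^2*hr)


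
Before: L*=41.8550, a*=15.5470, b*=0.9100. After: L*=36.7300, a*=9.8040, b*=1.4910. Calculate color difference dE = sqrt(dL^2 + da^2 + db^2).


dL = -5.1250, da = -5.7430, db = 0.5810
dE = sqrt((-5.1250)^2 + (-5.7430)^2 + 0.5810^2) = 7.7191


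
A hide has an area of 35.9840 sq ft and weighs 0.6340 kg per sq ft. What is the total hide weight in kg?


Formula: Weight = area * weight_per_sqft
Substituting: Weight = 35.9840 * 0.6340
Result: 22.8139 kg


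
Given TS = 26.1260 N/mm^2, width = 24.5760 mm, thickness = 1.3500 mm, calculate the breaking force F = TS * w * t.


Formula: F = TS * w * t
Substituting: F = 26.1260 * 24.5760 * 1.3500
Result: 866.7980 N


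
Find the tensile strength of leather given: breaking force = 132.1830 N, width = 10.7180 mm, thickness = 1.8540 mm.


Formula: TS = force / (width * thickness)
Substituting: TS = 132.1830 / (10.7180 * 1.8540)
Result: 6.6520 N/mm^2


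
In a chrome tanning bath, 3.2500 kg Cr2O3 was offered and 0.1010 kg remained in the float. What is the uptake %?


Formula: Uptake = (offered - residual) / offered * 100
Substituting: Uptake = (3.2500 - 0.1010) / 3.2500 * 100
Result: 96.8923 %


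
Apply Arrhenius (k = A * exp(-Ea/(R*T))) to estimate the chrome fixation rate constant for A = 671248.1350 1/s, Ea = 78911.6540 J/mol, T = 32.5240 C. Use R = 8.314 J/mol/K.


T_K = T_C + 273.15 = 32.5240 + 273.15 = 305.6740 K
exponent = -Ea / (R * T_K) = -78911.6540 / (8.314 * 305.6740) = -31.0508
k = A * exp(exponent) = 671248.1350 * exp(-31.0508) = 2.1963e-08 1/s


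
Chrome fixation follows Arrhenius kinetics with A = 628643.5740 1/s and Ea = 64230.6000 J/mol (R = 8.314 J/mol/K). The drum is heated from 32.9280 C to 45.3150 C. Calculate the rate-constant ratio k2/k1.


T1 = 32.9280 + 273.15 = 306.0780 K; T2 = 45.3150 + 273.15 = 318.4650 K
k1 = A * exp(-Ea/(R*T1)) = 628643.5740 * exp(-64230.6000/(8.314*306.0780)) = 6.8635e-06 1/s
k2 = A * exp(-Ea/(R*T2)) = 628643.5740 * exp(-64230.6000/(8.314*318.4650)) = 1.8320e-05 1/s
k2/k1 = 1.8320e-05 / 6.8635e-06 = 2.6691


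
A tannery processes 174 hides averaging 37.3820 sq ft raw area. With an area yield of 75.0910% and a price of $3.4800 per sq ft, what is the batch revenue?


Raw_total = N * avg_area = 174 * 37.3820 = 6504.4680 sq ft
Finished = Raw_total * yield / 100 = 6504.4680 * 75.0910 / 100 = 4884.2701 sq ft
Value = Finished * price = 4884.2701 * 3.4800 = 16997.2598 $


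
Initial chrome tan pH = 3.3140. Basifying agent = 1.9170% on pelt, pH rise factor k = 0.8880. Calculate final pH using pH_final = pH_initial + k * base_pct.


Formula: pH_final = pH_initial + k * base_pct
Substituting: pH_final = 3.3140 + 0.8880 * 1.9170
Result: 5.0163


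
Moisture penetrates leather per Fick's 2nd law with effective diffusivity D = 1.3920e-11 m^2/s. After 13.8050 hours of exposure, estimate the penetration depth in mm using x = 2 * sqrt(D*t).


t = 13.8050 hr * 3600 = 49698.0000 s
D * t = 1.3920e-11 * 49698.0000 = 6.9180e-07
x = 2 * sqrt(D*t) = 2 * sqrt(6.9180e-07) = 0.00166349 m = 1.6635 mm


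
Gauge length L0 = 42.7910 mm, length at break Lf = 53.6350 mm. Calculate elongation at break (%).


Formula: Elongation = (Lf - L0) / L0 * 100
Substituting: Elongation = (53.6350 - 42.7910) / 42.7910 * 100
Result: 25.3418 %


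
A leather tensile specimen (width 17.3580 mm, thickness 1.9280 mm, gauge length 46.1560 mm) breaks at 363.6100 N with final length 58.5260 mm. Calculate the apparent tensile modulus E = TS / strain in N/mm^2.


TS = F / (w * t) = 363.6100 / (17.3580 * 1.9280) = 10.8650 N/mm^2
strain = (Lf - L0) / L0 = (58.5260 - 46.1560) / 46.1560 = 0.2680
E = TS / strain = 10.8650 / 0.2680 = 40.5404 N/mm^2


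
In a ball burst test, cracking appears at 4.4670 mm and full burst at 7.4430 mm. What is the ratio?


Formula: Ratio = crack / burst
Substituting: Ratio = 4.4670 / 7.4430
Result: 0.6002


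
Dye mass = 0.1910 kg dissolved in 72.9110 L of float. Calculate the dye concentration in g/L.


Formula: Conc = dye_mass(kg) / volume(L) * 1000
Substituting: Conc = 0.1910 / 72.9110 * 1000
Result: 2.6196 g/L


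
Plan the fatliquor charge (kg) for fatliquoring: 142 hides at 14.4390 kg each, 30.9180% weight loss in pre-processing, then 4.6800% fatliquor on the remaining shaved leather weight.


Total_raw = N * avg_wt = 142 * 14.4390 = 2050.3380 kg
Substrate = Total_raw * (1 - loss/100) = 2050.3380 * (1 - 30.9180/100) = 1416.4145 kg
Fat = Substrate * pct / 100 = 1416.4145 * 4.6800 / 100 = 66.2882 kg


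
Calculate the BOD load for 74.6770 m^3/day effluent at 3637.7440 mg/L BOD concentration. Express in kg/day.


Formula: BOD_load = volume * conc / 1000
Substituting: BOD_load = 74.6770 * 3637.7440 / 1000
Result: 271.6558 kg/day


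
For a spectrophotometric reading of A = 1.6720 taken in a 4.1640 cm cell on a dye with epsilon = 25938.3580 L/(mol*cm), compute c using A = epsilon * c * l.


Formula: c = A / (epsilon * l)
Substituting: c = 1.6720 / (25938.3580 * 4.1640)
Result: 1.5480e-05 mol/L


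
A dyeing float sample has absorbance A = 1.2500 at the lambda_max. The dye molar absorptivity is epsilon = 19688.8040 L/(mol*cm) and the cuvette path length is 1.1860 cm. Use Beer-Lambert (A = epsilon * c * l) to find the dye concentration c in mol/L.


Formula: c = A / (epsilon * l)
Substituting: c = 1.2500 / (19688.8040 * 1.1860)
Result: 5.3531e-05 mol/L


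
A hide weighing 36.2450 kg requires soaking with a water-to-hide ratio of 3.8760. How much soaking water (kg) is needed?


Formula: Water = hide_weight * ratio
Substituting: Water = 36.2450 * 3.8760
Result: 140.4856 kg


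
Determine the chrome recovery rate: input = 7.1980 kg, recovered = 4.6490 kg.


Formula: Recovery = recovered / input * 100
Substituting: Recovery = 4.6490 / 7.1980 * 100
Result: 64.5874 %


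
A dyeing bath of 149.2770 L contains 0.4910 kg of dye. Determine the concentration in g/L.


Formula: Conc = dye_mass(kg) / volume(L) * 1000
Substituting: Conc = 0.4910 / 149.2770 * 1000
Result: 3.2892 g/L


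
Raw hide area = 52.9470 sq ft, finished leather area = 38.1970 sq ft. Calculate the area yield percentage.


Formula: Yield = finished / raw * 100
Substituting: Yield = 38.1970 / 52.9470 * 100
Result: 72.1420 %


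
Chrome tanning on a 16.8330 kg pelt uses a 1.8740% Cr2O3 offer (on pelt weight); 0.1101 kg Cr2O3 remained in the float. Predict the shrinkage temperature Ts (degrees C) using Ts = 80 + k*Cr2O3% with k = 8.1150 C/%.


Offered = pelt * offer_pct / 100 = 16.8330 * 1.8740 / 100 = 0.3155 kg
Uptake = offered - residual = 0.3155 - 0.1101 = 0.2054 kg
Cr2O3% on pelt = uptake / pelt * 100 = 0.2054 / 16.8330 * 100 = 1.2199 %
Ts = 80 + k * Cr2O3% = 80 + 8.1150 * 1.2199 = 89.8997 C


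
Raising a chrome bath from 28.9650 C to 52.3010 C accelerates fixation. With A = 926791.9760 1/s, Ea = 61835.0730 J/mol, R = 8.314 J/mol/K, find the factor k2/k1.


T1 = 28.9650 + 273.15 = 302.1150 K; T2 = 52.3010 + 273.15 = 325.4510 K
k1 = A * exp(-Ea/(R*T1)) = 926791.9760 * exp(-61835.0730/(8.314*302.1150)) = 1.8859e-05 1/s
k2 = A * exp(-Ea/(R*T2)) = 926791.9760 * exp(-61835.0730/(8.314*325.4510)) = 1.1019e-04 1/s
k2/k1 = 1.1019e-04 / 1.8859e-05 = 5.8427


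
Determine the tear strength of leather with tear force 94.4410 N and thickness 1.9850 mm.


Formula: Tear strength = force / thickness
Substituting: Tear strength = 94.4410 / 1.9850
Result: 47.5773 N/mm


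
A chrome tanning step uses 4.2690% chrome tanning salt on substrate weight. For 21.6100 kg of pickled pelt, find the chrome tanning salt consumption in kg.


Formula: Chrome = substrate * pct / 100
Substituting: Chrome = 21.6100 * 4.2690 / 100
Result: 0.9225 kg


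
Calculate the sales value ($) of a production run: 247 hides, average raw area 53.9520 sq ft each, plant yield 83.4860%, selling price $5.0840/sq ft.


Raw_total = N * avg_area = 247 * 53.9520 = 13326.1440 sq ft
Finished = Raw_total * yield / 100 = 13326.1440 * 83.4860 / 100 = 11125.4646 sq ft
Value = Finished * price = 11125.4646 * 5.0840 = 56561.8619 $


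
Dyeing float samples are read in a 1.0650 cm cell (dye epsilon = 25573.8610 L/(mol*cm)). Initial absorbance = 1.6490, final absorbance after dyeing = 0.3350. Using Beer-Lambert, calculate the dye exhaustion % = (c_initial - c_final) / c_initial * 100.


c_initial = A_i / (epsilon * l) = 1.6490 / (25573.8610 * 1.0650) = 6.0545e-05 mol/L
c_final = A_f / (epsilon * l) = 0.3350 / (25573.8610 * 1.0650) = 1.2300e-05 mol/L
Exhaustion = (c_initial - c_final) / c_initial * 100 = (6.0545e-05 - 1.2300e-05) / 6.0545e-05 * 100 = 79.6847 %


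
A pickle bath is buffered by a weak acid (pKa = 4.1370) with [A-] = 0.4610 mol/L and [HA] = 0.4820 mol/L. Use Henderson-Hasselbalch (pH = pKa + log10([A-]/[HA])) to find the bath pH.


ratio = [A-] / [HA] = 0.4610 / 0.4820 = 0.9564
log10(ratio) = -0.0193461
pH = pKa + log10(ratio) = 4.1370 - 0.0193461 = 4.1177


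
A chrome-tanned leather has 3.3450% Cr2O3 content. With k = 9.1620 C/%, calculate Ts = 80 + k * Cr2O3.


Formula: Ts = 80 + k * Cr2O3
Substituting: Ts = 80 + 9.1620 * 3.3450
Result: 110.6469 C


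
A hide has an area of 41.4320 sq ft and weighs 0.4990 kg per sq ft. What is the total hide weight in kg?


Formula: Weight = area * weight_per_sqft
Substituting: Weight = 41.4320 * 0.4990
Result: 20.6746 kg


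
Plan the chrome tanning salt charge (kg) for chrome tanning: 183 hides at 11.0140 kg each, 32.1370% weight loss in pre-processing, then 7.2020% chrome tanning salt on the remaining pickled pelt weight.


Total_raw = N * avg_wt = 183 * 11.0140 = 2015.5620 kg
Substrate = Total_raw * (1 - loss/100) = 2015.5620 * (1 - 32.1370/100) = 1367.8208 kg
Chrome = Substrate * pct / 100 = 1367.8208 * 7.2020 / 100 = 98.5105 kg


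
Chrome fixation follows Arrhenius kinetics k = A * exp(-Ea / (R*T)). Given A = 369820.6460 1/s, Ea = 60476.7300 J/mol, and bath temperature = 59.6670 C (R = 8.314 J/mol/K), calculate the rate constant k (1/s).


T_K = T_C + 273.15 = 59.6670 + 273.15 = 332.8170 K
exponent = -Ea / (R * T_K) = -60476.7300 / (8.314 * 332.8170) = -21.8561
k = A * exp(exponent) = 369820.6460 * exp(-21.8561) = 1.1913e-04 1/s


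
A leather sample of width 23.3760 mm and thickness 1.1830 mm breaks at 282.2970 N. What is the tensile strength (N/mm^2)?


Formula: TS = force / (width * thickness)
Substituting: TS = 282.2970 / (23.3760 * 1.1830)
Result: 10.2083 N/mm^2


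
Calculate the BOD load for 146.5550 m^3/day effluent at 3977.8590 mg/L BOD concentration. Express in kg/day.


Formula: BOD_load = volume * conc / 1000
Substituting: BOD_load = 146.5550 * 3977.8590 / 1000
Result: 582.9751 kg/day


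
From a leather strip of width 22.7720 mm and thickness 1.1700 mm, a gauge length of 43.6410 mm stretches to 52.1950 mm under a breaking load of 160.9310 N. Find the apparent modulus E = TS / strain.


TS = F / (w * t) = 160.9310 / (22.7720 * 1.1700) = 6.0402 N/mm^2
strain = (Lf - L0) / L0 = (52.1950 - 43.6410) / 43.6410 = 0.1960
E = TS / strain = 6.0402 / 0.1960 = 30.8161 N/mm^2


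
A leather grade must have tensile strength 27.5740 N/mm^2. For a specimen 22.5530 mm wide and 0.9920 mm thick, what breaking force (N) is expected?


Formula: F = TS * w * t
Substituting: F = 27.5740 * 22.5530 * 0.9920
Result: 616.9014 N


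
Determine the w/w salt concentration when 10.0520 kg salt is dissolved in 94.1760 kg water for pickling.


Formula: Conc = salt / (water + salt) * 100
Substituting: Conc = 10.0520 / (94.1760 + 10.0520) * 100
Result: 9.6442 %


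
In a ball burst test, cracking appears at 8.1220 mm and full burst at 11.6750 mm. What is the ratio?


Formula: Ratio = crack / burst
Substituting: Ratio = 8.1220 / 11.6750
Result: 0.6957


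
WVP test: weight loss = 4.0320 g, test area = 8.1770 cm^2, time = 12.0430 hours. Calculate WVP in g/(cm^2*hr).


Formula: WVP = loss / (area * time)
Substituting: WVP = 4.0320 / (8.1770 * 12.0430)
Result: 0.0409441 g/(cm^2*hr)


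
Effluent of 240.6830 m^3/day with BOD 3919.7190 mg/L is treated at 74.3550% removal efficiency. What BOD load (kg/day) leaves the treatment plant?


Load_in = volume * conc / 1000 = 240.6830 * 3919.7190 / 1000 = 943.4097 kg/day
Removed = Load_in * eff / 100 = 943.4097 * 74.3550 / 100 = 701.4723 kg/day
Load_out = Load_in - Removed = 943.4097 - 701.4723 = 241.9374 kg/day


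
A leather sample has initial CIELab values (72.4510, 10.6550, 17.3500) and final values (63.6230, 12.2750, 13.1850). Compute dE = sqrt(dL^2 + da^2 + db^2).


dL = -8.8280, da = 1.6200, db = -4.1650
dE = sqrt((-8.8280)^2 + 1.6200^2 + (-4.1650)^2) = 9.8947


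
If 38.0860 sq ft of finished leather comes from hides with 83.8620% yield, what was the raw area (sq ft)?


Formula: raw = finished * 100 / yield
Substituting: raw = 38.0860 * 100 / 83.8620
Result: 45.4151 sq ft


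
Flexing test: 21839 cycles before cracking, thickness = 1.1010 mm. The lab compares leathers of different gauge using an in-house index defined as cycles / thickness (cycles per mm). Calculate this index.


Formula: Index = cycles / thickness
Substituting: Index = 21839 / 1.1010
Result: 19835.6040 cycles/mm


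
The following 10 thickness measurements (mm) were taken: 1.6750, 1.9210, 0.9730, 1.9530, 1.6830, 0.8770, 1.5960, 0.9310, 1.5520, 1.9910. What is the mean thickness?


Formula: Average = sum / n
Substituting: Average = 15.1520 / 10
Result: 1.5152 mm


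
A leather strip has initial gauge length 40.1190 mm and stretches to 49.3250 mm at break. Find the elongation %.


Formula: Elongation = (Lf - L0) / L0 * 100
Substituting: Elongation = (49.3250 - 40.1190) / 40.1190 * 100
Result: 22.9467 %


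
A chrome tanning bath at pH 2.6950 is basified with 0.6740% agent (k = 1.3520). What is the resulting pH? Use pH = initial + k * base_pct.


Formula: pH_final = pH_initial + k * base_pct
Substituting: pH_final = 2.6950 + 1.3520 * 0.6740
Result: 3.6062


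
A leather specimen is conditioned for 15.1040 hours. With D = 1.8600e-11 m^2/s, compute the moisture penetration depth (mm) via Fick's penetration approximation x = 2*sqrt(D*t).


t = 15.1040 hr * 3600 = 54374.4000 s
D * t = 1.8600e-11 * 54374.4000 = 1.0114e-06
x = 2 * sqrt(D*t) = 2 * sqrt(1.0114e-06) = 0.00201133 m = 2.0113 mm


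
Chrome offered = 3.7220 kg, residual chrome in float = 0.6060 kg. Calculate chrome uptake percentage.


Formula: Uptake = (offered - residual) / offered * 100
Substituting: Uptake = (3.7220 - 0.6060) / 3.7220 * 100
Result: 83.7184 %


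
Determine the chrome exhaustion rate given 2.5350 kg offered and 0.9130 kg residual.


Formula: Uptake = (offered - residual) / offered * 100
Substituting: Uptake = (2.5350 - 0.9130) / 2.5350 * 100
Result: 63.9842 %


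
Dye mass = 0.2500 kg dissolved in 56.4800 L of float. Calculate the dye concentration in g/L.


Formula: Conc = dye_mass(kg) / volume(L) * 1000
Substituting: Conc = 0.2500 / 56.4800 * 1000
Result: 4.4263 g/L


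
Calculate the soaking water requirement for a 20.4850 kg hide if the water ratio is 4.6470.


Formula: Water = hide_weight * ratio
Substituting: Water = 20.4850 * 4.6470
Result: 95.1938 kg


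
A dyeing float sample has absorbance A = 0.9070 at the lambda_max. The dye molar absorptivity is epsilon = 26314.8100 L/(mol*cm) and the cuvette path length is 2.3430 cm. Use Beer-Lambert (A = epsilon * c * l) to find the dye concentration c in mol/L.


Formula: c = A / (epsilon * l)
Substituting: c = 0.9070 / (26314.8100 * 2.3430)
Result: 1.4711e-05 mol/L


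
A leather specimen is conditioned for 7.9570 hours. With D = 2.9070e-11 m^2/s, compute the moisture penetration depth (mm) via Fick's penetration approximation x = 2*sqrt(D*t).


t = 7.9570 hr * 3600 = 28645.2000 s
D * t = 2.9070e-11 * 28645.2000 = 8.3272e-07
x = 2 * sqrt(D*t) = 2 * sqrt(8.3272e-07) = 0.00182507 m = 1.8251 mm


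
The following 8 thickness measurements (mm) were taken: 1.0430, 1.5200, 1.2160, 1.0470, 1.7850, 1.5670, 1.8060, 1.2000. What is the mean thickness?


Formula: Average = sum / n
Substituting: Average = 11.1840 / 8
Result: 1.3980 mm


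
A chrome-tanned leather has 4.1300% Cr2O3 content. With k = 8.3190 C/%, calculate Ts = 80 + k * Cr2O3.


Formula: Ts = 80 + k * Cr2O3
Substituting: Ts = 80 + 8.3190 * 4.1300
Result: 114.3575 C


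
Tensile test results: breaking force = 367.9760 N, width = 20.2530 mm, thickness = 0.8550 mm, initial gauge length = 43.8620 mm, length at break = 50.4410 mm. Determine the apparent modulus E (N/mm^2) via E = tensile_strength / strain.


TS = F / (w * t) = 367.9760 / (20.2530 * 0.8550) = 21.2502 N/mm^2
strain = (Lf - L0) / L0 = (50.4410 - 43.8620) / 43.8620 = 0.1500
E = TS / strain = 21.2502 / 0.1500 = 141.6748 N/mm^2


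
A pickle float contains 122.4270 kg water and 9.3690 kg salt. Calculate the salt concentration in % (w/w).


Formula: Conc = salt / (water + salt) * 100
Substituting: Conc = 9.3690 / (122.4270 + 9.3690) * 100
Result: 7.1087 %


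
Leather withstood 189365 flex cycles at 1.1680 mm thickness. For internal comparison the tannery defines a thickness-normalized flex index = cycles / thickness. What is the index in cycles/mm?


Formula: Index = cycles / thickness
Substituting: Index = 189365 / 1.1680
Result: 162127.5685 cycles/mm


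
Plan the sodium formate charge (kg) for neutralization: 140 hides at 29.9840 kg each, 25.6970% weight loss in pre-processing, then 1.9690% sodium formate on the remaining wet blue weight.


Total_raw = N * avg_wt = 140 * 29.9840 = 4197.7600 kg
Substrate = Total_raw * (1 - loss/100) = 4197.7600 * (1 - 25.6970/100) = 3119.0616 kg
Neutralizer = Substrate * pct / 100 = 3119.0616 * 1.9690 / 100 = 61.4143 kg


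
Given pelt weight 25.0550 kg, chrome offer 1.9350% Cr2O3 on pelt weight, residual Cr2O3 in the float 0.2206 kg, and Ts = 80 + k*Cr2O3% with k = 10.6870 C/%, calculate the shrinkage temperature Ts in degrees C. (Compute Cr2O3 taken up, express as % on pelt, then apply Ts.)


Offered = pelt * offer_pct / 100 = 25.0550 * 1.9350 / 100 = 0.4848 kg
Uptake = offered - residual = 0.4848 - 0.2206 = 0.2642 kg
Cr2O3% on pelt = uptake / pelt * 100 = 0.2642 / 25.0550 * 100 = 1.0545 %
Ts = 80 + k * Cr2O3% = 80 + 10.6870 * 1.0545 = 91.2698 C


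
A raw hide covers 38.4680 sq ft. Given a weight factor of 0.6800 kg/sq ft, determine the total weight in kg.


Formula: Weight = area * weight_per_sqft
Substituting: Weight = 38.4680 * 0.6800
Result: 26.1582 kg


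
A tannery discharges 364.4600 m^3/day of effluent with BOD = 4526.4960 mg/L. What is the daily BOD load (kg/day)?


Formula: BOD_load = volume * conc / 1000
Substituting: BOD_load = 364.4600 * 4526.4960 / 1000
Result: 1649.7267 kg/day


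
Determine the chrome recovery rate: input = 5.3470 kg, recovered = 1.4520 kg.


Formula: Recovery = recovered / input * 100
Substituting: Recovery = 1.4520 / 5.3470 * 100
Result: 27.1554 %


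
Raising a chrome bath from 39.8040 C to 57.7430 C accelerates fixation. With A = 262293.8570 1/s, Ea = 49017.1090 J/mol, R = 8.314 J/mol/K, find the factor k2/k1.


T1 = 39.8040 + 273.15 = 312.9540 K; T2 = 57.7430 + 273.15 = 330.8930 K
k1 = A * exp(-Ea/(R*T1)) = 262293.8570 * exp(-49017.1090/(8.314*312.9540)) = 0.00172634 1/s
k2 = A * exp(-Ea/(R*T2)) = 262293.8570 * exp(-49017.1090/(8.314*330.8930)) = 0.00479388 1/s
k2/k1 = 0.00479388 / 0.00172634 = 2.7769
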